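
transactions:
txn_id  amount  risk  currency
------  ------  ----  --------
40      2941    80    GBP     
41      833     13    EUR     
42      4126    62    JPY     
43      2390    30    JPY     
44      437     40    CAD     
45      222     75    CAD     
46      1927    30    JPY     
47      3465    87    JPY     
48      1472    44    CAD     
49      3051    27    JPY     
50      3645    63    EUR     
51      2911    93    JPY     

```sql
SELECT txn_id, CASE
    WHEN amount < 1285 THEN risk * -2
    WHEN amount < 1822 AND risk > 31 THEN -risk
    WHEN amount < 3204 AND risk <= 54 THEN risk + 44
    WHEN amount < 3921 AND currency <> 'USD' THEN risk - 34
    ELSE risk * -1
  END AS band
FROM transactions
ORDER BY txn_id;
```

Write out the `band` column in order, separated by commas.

46, -26, -62, 74, -80, -150, 74, 53, -44, 71, 29, 59

txn_id=40: amount < 3921 AND currency <> 'USD' → 46
txn_id=41: amount < 1285 → -26
txn_id=42: ELSE → -62
txn_id=43: amount < 3204 AND risk <= 54 → 74
txn_id=44: amount < 1285 → -80
txn_id=45: amount < 1285 → -150
txn_id=46: amount < 3204 AND risk <= 54 → 74
txn_id=47: amount < 3921 AND currency <> 'USD' → 53
txn_id=48: amount < 1822 AND risk > 31 → -44
txn_id=49: amount < 3204 AND risk <= 54 → 71
txn_id=50: amount < 3921 AND currency <> 'USD' → 29
txn_id=51: amount < 3921 AND currency <> 'USD' → 59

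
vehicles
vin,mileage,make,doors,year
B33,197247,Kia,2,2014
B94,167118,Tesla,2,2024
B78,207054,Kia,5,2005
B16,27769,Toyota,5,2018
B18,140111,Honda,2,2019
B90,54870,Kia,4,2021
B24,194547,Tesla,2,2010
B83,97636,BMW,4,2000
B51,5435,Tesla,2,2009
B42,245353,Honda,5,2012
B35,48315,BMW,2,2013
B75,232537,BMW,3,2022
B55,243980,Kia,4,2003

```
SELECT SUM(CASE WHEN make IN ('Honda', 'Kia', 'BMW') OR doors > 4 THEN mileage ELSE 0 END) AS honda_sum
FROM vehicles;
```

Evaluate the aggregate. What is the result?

vin=B33: ✓ → 197247
vin=B94: ✗
vin=B78: ✓ → 207054
vin=B16: ✓ → 27769
vin=B18: ✓ → 140111
vin=B90: ✓ → 54870
vin=B24: ✗
vin=B83: ✓ → 97636
vin=B51: ✗
vin=B42: ✓ → 245353
vin=B35: ✓ → 48315
vin=B75: ✓ → 232537
vin=B55: ✓ → 243980
honda_sum = 197247 + 207054 + 27769 + 140111 + 54870 + 97636 + 245353 + 48315 + 232537 + 243980 = 1494872

1494872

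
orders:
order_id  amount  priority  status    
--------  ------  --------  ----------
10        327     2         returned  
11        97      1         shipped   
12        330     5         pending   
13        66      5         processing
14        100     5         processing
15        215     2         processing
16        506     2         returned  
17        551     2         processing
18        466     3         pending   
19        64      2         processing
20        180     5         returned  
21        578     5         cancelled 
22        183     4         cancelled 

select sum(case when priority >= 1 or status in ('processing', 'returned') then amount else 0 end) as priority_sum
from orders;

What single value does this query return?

3663

order_id=10: ✓ → 327
order_id=11: ✓ → 97
order_id=12: ✓ → 330
order_id=13: ✓ → 66
order_id=14: ✓ → 100
order_id=15: ✓ → 215
order_id=16: ✓ → 506
order_id=17: ✓ → 551
order_id=18: ✓ → 466
order_id=19: ✓ → 64
order_id=20: ✓ → 180
order_id=21: ✓ → 578
order_id=22: ✓ → 183
priority_sum = 327 + 97 + 330 + 66 + 100 + 215 + 506 + 551 + 466 + 64 + 180 + 578 + 183 = 3663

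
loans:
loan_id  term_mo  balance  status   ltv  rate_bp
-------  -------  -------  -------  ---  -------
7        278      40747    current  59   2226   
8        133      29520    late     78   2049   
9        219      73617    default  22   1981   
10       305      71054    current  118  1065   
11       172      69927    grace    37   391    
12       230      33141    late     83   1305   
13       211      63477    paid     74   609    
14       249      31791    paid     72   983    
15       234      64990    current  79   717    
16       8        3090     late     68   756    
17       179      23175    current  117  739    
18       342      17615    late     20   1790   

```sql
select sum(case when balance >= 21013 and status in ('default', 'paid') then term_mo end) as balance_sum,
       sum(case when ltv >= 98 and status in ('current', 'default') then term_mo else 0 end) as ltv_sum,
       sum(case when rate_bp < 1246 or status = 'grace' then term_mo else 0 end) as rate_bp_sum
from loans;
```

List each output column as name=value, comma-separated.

balance_sum=679, ltv_sum=484, rate_bp_sum=1358

[balance_sum: balance >= 21013 and status in ('default', 'paid')]
loan_id=7: ✗
loan_id=8: ✗
loan_id=9: ✓ → 219
loan_id=10: ✗
loan_id=11: ✗
loan_id=12: ✗
loan_id=13: ✓ → 211
loan_id=14: ✓ → 249
loan_id=15: ✗
loan_id=16: ✗
loan_id=17: ✗
loan_id=18: ✗
balance_sum = 219 + 211 + 249 = 679
—
[ltv_sum: ltv >= 98 and status in ('current', 'default')]
loan_id=7: ✗
loan_id=8: ✗
loan_id=9: ✗
loan_id=10: ✓ → 305
loan_id=11: ✗
loan_id=12: ✗
loan_id=13: ✗
loan_id=14: ✗
loan_id=15: ✗
loan_id=16: ✗
loan_id=17: ✓ → 179
loan_id=18: ✗
ltv_sum = 305 + 179 = 484
—
[rate_bp_sum: rate_bp < 1246 or status = 'grace']
loan_id=7: ✗
loan_id=8: ✗
loan_id=9: ✗
loan_id=10: ✓ → 305
loan_id=11: ✓ → 172
loan_id=12: ✗
loan_id=13: ✓ → 211
loan_id=14: ✓ → 249
loan_id=15: ✓ → 234
loan_id=16: ✓ → 8
loan_id=17: ✓ → 179
loan_id=18: ✗
rate_bp_sum = 305 + 172 + 211 + 249 + 234 + 8 + 179 = 1358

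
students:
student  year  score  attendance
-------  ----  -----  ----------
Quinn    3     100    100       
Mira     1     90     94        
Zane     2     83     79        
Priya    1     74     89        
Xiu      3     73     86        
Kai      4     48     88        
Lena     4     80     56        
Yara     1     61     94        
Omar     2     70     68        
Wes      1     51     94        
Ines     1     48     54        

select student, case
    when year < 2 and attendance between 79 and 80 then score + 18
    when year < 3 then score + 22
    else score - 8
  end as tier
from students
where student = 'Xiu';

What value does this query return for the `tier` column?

65

student = Xiu: year=3, score=73, attendance=86.
year < 2 and attendance between 79 and 80 → false
year < 3 → false
No prior WHEN matched → ELSE → 65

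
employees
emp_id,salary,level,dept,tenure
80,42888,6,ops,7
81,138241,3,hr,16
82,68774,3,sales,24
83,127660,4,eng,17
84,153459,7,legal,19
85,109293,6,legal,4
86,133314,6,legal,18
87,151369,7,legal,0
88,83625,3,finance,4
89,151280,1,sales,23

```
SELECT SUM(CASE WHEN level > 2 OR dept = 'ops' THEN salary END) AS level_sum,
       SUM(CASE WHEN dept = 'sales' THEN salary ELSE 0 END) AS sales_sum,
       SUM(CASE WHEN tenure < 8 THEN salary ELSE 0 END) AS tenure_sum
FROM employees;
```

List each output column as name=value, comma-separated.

[level_sum: level > 2 OR dept = 'ops']
emp_id=80: ✓ → 42888
emp_id=81: ✓ → 138241
emp_id=82: ✓ → 68774
emp_id=83: ✓ → 127660
emp_id=84: ✓ → 153459
emp_id=85: ✓ → 109293
emp_id=86: ✓ → 133314
emp_id=87: ✓ → 151369
emp_id=88: ✓ → 83625
emp_id=89: ✗
level_sum = 42888 + 138241 + 68774 + 127660 + 153459 + 109293 + 133314 + 151369 + 83625 = 1008623
—
[sales_sum: dept = 'sales']
emp_id=80: ✗
emp_id=81: ✗
emp_id=82: ✓ → 68774
emp_id=83: ✗
emp_id=84: ✗
emp_id=85: ✗
emp_id=86: ✗
emp_id=87: ✗
emp_id=88: ✗
emp_id=89: ✓ → 151280
sales_sum = 68774 + 151280 = 220054
—
[tenure_sum: tenure < 8]
emp_id=80: ✓ → 42888
emp_id=81: ✗
emp_id=82: ✗
emp_id=83: ✗
emp_id=84: ✗
emp_id=85: ✓ → 109293
emp_id=86: ✗
emp_id=87: ✓ → 151369
emp_id=88: ✓ → 83625
emp_id=89: ✗
tenure_sum = 42888 + 109293 + 151369 + 83625 = 387175

level_sum=1008623, sales_sum=220054, tenure_sum=387175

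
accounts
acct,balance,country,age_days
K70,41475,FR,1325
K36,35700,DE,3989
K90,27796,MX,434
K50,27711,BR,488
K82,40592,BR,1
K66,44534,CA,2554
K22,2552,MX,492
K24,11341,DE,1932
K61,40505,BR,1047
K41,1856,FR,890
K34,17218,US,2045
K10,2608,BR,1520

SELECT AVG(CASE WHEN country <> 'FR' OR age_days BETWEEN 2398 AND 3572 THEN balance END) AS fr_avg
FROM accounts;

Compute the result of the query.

acct=K70: ✗
acct=K36: ✓ → 35700
acct=K90: ✓ → 27796
acct=K50: ✓ → 27711
acct=K82: ✓ → 40592
acct=K66: ✓ → 44534
acct=K22: ✓ → 2552
acct=K24: ✓ → 11341
acct=K61: ✓ → 40505
acct=K41: ✗
acct=K34: ✓ → 17218
acct=K10: ✓ → 2608
fr_avg = (35700 + 27796 + 27711 + 40592 + 44534 + 2552 + 11341 + 40505 + 17218 + 2608) / 10 = 25055.7

25055.7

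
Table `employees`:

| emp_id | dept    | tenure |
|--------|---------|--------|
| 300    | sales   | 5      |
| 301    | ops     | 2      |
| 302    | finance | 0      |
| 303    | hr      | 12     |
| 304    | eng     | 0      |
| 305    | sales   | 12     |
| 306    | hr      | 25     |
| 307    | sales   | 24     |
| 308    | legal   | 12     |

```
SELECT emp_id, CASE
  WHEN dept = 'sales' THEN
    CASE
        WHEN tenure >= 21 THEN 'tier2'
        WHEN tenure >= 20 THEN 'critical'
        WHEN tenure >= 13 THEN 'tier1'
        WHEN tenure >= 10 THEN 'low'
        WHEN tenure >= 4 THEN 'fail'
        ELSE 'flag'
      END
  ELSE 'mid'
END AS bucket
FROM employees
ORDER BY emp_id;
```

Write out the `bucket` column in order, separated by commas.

fail, mid, mid, mid, mid, low, mid, tier2, mid

emp_id=300: dept='sales' → inner[tenure >= 4] → fail
emp_id=301: dept='ops' → outer ELSE → mid
emp_id=302: dept='finance' → outer ELSE → mid
emp_id=303: dept='hr' → outer ELSE → mid
emp_id=304: dept='eng' → outer ELSE → mid
emp_id=305: dept='sales' → inner[tenure >= 10] → low
emp_id=306: dept='hr' → outer ELSE → mid
emp_id=307: dept='sales' → inner[tenure >= 21] → tier2
emp_id=308: dept='legal' → outer ELSE → mid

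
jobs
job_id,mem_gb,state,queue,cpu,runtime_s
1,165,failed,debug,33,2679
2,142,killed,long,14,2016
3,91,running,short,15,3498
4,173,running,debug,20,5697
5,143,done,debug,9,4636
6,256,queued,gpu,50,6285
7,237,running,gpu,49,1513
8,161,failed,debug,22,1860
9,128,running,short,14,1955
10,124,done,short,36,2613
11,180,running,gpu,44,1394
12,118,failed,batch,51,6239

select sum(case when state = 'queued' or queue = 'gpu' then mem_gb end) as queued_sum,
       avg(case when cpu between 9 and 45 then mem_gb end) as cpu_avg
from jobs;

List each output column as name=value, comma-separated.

[queued_sum: state = 'queued' or queue = 'gpu']
job_id=1: ✗
job_id=2: ✗
job_id=3: ✗
job_id=4: ✗
job_id=5: ✗
job_id=6: ✓ → 256
job_id=7: ✓ → 237
job_id=8: ✗
job_id=9: ✗
job_id=10: ✗
job_id=11: ✓ → 180
job_id=12: ✗
queued_sum = 256 + 237 + 180 = 673
—
[cpu_avg: cpu between 9 and 45]
job_id=1: ✓ → 165
job_id=2: ✓ → 142
job_id=3: ✓ → 91
job_id=4: ✓ → 173
job_id=5: ✓ → 143
job_id=6: ✗
job_id=7: ✗
job_id=8: ✓ → 161
job_id=9: ✓ → 128
job_id=10: ✓ → 124
job_id=11: ✓ → 180
job_id=12: ✗
cpu_avg = (165 + 142 + 91 + 173 + 143 + 161 + 128 + 124 + 180) / 9 = 145.2222222222

queued_sum=673, cpu_avg=145.2222222222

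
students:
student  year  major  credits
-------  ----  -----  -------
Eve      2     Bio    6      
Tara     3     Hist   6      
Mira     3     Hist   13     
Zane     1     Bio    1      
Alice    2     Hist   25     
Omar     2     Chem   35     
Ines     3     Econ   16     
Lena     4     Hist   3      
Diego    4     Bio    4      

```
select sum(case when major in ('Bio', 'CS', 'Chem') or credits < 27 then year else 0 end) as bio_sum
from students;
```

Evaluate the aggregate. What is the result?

24

student=Eve: ✓ → 2
student=Tara: ✓ → 3
student=Mira: ✓ → 3
student=Zane: ✓ → 1
student=Alice: ✓ → 2
student=Omar: ✓ → 2
student=Ines: ✓ → 3
student=Lena: ✓ → 4
student=Diego: ✓ → 4
bio_sum = 2 + 3 + 3 + 1 + 2 + 2 + 3 + 4 + 4 = 24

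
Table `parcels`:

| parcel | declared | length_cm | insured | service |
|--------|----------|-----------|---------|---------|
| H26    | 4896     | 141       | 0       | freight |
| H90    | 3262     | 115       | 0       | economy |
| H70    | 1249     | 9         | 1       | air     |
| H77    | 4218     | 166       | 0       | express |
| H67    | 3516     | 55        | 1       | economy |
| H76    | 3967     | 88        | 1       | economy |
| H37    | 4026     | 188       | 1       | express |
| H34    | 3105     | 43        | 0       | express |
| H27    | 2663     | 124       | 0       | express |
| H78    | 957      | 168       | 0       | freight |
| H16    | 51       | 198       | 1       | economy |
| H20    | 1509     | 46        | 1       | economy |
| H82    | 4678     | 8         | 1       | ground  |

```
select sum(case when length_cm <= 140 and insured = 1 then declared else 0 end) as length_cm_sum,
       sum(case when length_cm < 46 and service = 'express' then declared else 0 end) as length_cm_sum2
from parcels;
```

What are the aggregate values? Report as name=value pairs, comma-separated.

length_cm_sum=14919, length_cm_sum2=3105

[length_cm_sum: length_cm <= 140 and insured = 1]
parcel=H26: ✗
parcel=H90: ✗
parcel=H70: ✓ → 1249
parcel=H77: ✗
parcel=H67: ✓ → 3516
parcel=H76: ✓ → 3967
parcel=H37: ✗
parcel=H34: ✗
parcel=H27: ✗
parcel=H78: ✗
parcel=H16: ✗
parcel=H20: ✓ → 1509
parcel=H82: ✓ → 4678
length_cm_sum = 1249 + 3516 + 3967 + 1509 + 4678 = 14919
—
[length_cm_sum2: length_cm < 46 and service = 'express']
parcel=H26: ✗
parcel=H90: ✗
parcel=H70: ✗
parcel=H77: ✗
parcel=H67: ✗
parcel=H76: ✗
parcel=H37: ✗
parcel=H34: ✓ → 3105
parcel=H27: ✗
parcel=H78: ✗
parcel=H16: ✗
parcel=H20: ✗
parcel=H82: ✗
length_cm_sum2 = 3105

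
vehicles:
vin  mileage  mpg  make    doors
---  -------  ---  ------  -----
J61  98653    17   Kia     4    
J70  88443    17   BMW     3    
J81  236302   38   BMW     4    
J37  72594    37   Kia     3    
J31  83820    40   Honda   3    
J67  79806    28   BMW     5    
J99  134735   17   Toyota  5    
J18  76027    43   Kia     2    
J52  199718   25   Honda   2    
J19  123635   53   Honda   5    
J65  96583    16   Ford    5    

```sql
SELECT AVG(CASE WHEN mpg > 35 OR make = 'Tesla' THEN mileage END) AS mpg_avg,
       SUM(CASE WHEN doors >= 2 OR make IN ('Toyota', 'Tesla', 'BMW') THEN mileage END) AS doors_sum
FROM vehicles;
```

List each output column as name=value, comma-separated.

mpg_avg=118475.6, doors_sum=1290316

[mpg_avg: mpg > 35 OR make = 'Tesla']
vin=J61: ✗
vin=J70: ✗
vin=J81: ✓ → 236302
vin=J37: ✓ → 72594
vin=J31: ✓ → 83820
vin=J67: ✗
vin=J99: ✗
vin=J18: ✓ → 76027
vin=J52: ✗
vin=J19: ✓ → 123635
vin=J65: ✗
mpg_avg = (236302 + 72594 + 83820 + 76027 + 123635) / 5 = 118475.6
—
[doors_sum: doors >= 2 OR make IN ('Toyota', 'Tesla', 'BMW')]
vin=J61: ✓ → 98653
vin=J70: ✓ → 88443
vin=J81: ✓ → 236302
vin=J37: ✓ → 72594
vin=J31: ✓ → 83820
vin=J67: ✓ → 79806
vin=J99: ✓ → 134735
vin=J18: ✓ → 76027
vin=J52: ✓ → 199718
vin=J19: ✓ → 123635
vin=J65: ✓ → 96583
doors_sum = 98653 + 88443 + 236302 + 72594 + 83820 + 79806 + 134735 + 76027 + 199718 + 123635 + 96583 = 1290316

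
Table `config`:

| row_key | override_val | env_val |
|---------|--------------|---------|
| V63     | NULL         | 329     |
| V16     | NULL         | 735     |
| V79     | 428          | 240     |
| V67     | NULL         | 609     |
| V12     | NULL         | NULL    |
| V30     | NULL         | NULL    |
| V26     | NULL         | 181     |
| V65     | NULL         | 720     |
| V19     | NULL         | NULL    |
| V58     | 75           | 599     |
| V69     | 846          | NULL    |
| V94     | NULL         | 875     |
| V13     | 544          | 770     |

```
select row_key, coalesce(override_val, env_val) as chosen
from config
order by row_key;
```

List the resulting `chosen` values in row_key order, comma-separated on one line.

NULL, 544, 735, NULL, 181, NULL, 75, 329, 720, 609, 846, 428, 875

row_key=V12: override_val=NULL, env_val=NULL (all NULL) → NULL
row_key=V13: override_val=544 → 544
row_key=V16: override_val=NULL, env_val=735 → 735
row_key=V19: override_val=NULL, env_val=NULL (all NULL) → NULL
row_key=V26: override_val=NULL, env_val=181 → 181
row_key=V30: override_val=NULL, env_val=NULL (all NULL) → NULL
row_key=V58: override_val=75 → 75
row_key=V63: override_val=NULL, env_val=329 → 329
row_key=V65: override_val=NULL, env_val=720 → 720
row_key=V67: override_val=NULL, env_val=609 → 609
row_key=V69: override_val=846 → 846
row_key=V79: override_val=428 → 428
row_key=V94: override_val=NULL, env_val=875 → 875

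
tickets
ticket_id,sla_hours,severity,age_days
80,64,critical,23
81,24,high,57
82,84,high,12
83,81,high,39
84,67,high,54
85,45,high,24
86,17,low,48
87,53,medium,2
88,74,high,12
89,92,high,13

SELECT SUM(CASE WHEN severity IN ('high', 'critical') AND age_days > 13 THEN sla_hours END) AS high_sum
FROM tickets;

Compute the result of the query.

281

ticket_id=80: ✓ → 64
ticket_id=81: ✓ → 24
ticket_id=82: ✗
ticket_id=83: ✓ → 81
ticket_id=84: ✓ → 67
ticket_id=85: ✓ → 45
ticket_id=86: ✗
ticket_id=87: ✗
ticket_id=88: ✗
ticket_id=89: ✗
high_sum = 64 + 24 + 81 + 67 + 45 = 281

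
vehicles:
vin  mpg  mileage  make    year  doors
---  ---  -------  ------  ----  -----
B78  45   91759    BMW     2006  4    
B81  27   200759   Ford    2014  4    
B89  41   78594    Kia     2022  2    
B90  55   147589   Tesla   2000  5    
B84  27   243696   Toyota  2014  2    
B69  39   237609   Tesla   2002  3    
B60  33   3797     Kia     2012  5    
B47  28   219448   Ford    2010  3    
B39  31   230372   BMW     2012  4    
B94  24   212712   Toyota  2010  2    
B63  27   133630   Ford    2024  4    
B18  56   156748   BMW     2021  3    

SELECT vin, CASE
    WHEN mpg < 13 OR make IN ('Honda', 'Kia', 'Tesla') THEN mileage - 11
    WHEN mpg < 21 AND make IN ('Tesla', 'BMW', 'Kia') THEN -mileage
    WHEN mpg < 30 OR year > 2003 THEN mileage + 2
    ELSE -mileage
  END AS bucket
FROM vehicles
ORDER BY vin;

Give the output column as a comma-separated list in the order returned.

156750, 230374, 219450, 3786, 133632, 237598, 91761, 200761, 243698, 78583, 147578, 212714

vin=B18: mpg < 30 OR year > 2003 → 156750
vin=B39: mpg < 30 OR year > 2003 → 230374
vin=B47: mpg < 30 OR year > 2003 → 219450
vin=B60: mpg < 13 OR make IN ('Honda', 'Kia', 'Tesla') → 3786
vin=B63: mpg < 30 OR year > 2003 → 133632
vin=B69: mpg < 13 OR make IN ('Honda', 'Kia', 'Tesla') → 237598
vin=B78: mpg < 30 OR year > 2003 → 91761
vin=B81: mpg < 30 OR year > 2003 → 200761
vin=B84: mpg < 30 OR year > 2003 → 243698
vin=B89: mpg < 13 OR make IN ('Honda', 'Kia', 'Tesla') → 78583
vin=B90: mpg < 13 OR make IN ('Honda', 'Kia', 'Tesla') → 147578
vin=B94: mpg < 30 OR year > 2003 → 212714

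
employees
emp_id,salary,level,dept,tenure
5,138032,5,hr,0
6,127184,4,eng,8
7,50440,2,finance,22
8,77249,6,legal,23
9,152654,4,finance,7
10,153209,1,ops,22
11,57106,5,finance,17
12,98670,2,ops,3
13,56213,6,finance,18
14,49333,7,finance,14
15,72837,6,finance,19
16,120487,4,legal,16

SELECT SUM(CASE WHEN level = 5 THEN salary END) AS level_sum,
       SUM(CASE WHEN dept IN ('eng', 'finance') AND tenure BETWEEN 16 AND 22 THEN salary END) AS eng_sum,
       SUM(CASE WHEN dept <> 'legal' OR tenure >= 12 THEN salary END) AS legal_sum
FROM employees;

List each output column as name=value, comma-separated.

[level_sum: level = 5]
emp_id=5: ✓ → 138032
emp_id=6: ✗
emp_id=7: ✗
emp_id=8: ✗
emp_id=9: ✗
emp_id=10: ✗
emp_id=11: ✓ → 57106
emp_id=12: ✗
emp_id=13: ✗
emp_id=14: ✗
emp_id=15: ✗
emp_id=16: ✗
level_sum = 138032 + 57106 = 195138
—
[eng_sum: dept IN ('eng', 'finance') AND tenure BETWEEN 16 AND 22]
emp_id=5: ✗
emp_id=6: ✗
emp_id=7: ✓ → 50440
emp_id=8: ✗
emp_id=9: ✗
emp_id=10: ✗
emp_id=11: ✓ → 57106
emp_id=12: ✗
emp_id=13: ✓ → 56213
emp_id=14: ✗
emp_id=15: ✓ → 72837
emp_id=16: ✗
eng_sum = 50440 + 57106 + 56213 + 72837 = 236596
—
[legal_sum: dept <> 'legal' OR tenure >= 12]
emp_id=5: ✓ → 138032
emp_id=6: ✓ → 127184
emp_id=7: ✓ → 50440
emp_id=8: ✓ → 77249
emp_id=9: ✓ → 152654
emp_id=10: ✓ → 153209
emp_id=11: ✓ → 57106
emp_id=12: ✓ → 98670
emp_id=13: ✓ → 56213
emp_id=14: ✓ → 49333
emp_id=15: ✓ → 72837
emp_id=16: ✓ → 120487
legal_sum = 138032 + 127184 + 50440 + 77249 + 152654 + 153209 + 57106 + 98670 + 56213 + 49333 + 72837 + 120487 = 1153414

level_sum=195138, eng_sum=236596, legal_sum=1153414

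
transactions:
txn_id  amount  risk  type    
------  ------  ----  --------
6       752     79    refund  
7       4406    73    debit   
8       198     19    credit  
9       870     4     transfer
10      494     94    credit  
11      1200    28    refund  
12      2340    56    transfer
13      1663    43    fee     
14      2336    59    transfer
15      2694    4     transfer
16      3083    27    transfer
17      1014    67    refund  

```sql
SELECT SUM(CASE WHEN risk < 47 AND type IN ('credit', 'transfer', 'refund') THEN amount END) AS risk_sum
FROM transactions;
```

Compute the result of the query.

8045

txn_id=6: ✗
txn_id=7: ✗
txn_id=8: ✓ → 198
txn_id=9: ✓ → 870
txn_id=10: ✗
txn_id=11: ✓ → 1200
txn_id=12: ✗
txn_id=13: ✗
txn_id=14: ✗
txn_id=15: ✓ → 2694
txn_id=16: ✓ → 3083
txn_id=17: ✗
risk_sum = 198 + 870 + 1200 + 2694 + 3083 = 8045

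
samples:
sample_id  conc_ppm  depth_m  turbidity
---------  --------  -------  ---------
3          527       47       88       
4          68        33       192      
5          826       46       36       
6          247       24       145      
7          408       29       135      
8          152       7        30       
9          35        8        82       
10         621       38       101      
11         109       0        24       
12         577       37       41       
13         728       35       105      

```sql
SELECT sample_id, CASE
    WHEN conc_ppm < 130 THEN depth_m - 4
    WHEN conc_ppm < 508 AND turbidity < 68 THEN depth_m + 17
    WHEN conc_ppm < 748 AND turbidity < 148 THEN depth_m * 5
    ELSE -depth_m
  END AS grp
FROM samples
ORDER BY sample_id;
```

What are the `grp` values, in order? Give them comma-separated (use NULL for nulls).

235, 29, -46, 120, 145, 24, 4, 190, -4, 185, 175

sample_id=3: conc_ppm < 748 AND turbidity < 148 → 235
sample_id=4: conc_ppm < 130 → 29
sample_id=5: ELSE → -46
sample_id=6: conc_ppm < 748 AND turbidity < 148 → 120
sample_id=7: conc_ppm < 748 AND turbidity < 148 → 145
sample_id=8: conc_ppm < 508 AND turbidity < 68 → 24
sample_id=9: conc_ppm < 130 → 4
sample_id=10: conc_ppm < 748 AND turbidity < 148 → 190
sample_id=11: conc_ppm < 130 → -4
sample_id=12: conc_ppm < 748 AND turbidity < 148 → 185
sample_id=13: conc_ppm < 748 AND turbidity < 148 → 175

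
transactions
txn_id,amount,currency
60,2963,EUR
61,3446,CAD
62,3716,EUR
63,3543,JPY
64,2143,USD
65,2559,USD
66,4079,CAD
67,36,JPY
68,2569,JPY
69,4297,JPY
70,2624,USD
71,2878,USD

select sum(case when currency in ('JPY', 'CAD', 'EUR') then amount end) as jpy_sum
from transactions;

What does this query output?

txn_id=60: ✓ → 2963
txn_id=61: ✓ → 3446
txn_id=62: ✓ → 3716
txn_id=63: ✓ → 3543
txn_id=64: ✗
txn_id=65: ✗
txn_id=66: ✓ → 4079
txn_id=67: ✓ → 36
txn_id=68: ✓ → 2569
txn_id=69: ✓ → 4297
txn_id=70: ✗
txn_id=71: ✗
jpy_sum = 2963 + 3446 + 3716 + 3543 + 4079 + 36 + 2569 + 4297 = 24649

24649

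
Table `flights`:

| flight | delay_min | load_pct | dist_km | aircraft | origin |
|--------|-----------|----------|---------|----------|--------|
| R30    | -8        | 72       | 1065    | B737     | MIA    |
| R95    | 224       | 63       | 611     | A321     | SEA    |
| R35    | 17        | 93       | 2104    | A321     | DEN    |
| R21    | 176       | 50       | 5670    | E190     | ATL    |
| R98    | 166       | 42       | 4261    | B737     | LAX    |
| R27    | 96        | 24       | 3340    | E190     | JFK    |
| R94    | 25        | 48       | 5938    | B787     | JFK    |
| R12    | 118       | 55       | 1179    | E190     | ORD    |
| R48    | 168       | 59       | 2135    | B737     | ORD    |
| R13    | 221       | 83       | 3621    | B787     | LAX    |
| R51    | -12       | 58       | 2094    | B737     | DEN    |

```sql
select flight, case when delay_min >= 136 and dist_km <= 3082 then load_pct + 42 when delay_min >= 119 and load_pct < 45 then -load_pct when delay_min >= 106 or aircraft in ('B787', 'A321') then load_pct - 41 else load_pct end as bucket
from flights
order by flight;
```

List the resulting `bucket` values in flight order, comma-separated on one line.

14, 42, 9, 24, 72, 52, 101, 58, 7, 105, -42

flight=R12: delay_min >= 106 or aircraft in ('B787', 'A321') → 14
flight=R13: delay_min >= 106 or aircraft in ('B787', 'A321') → 42
flight=R21: delay_min >= 106 or aircraft in ('B787', 'A321') → 9
flight=R27: ELSE → 24
flight=R30: ELSE → 72
flight=R35: delay_min >= 106 or aircraft in ('B787', 'A321') → 52
flight=R48: delay_min >= 136 and dist_km <= 3082 → 101
flight=R51: ELSE → 58
flight=R94: delay_min >= 106 or aircraft in ('B787', 'A321') → 7
flight=R95: delay_min >= 136 and dist_km <= 3082 → 105
flight=R98: delay_min >= 119 and load_pct < 45 → -42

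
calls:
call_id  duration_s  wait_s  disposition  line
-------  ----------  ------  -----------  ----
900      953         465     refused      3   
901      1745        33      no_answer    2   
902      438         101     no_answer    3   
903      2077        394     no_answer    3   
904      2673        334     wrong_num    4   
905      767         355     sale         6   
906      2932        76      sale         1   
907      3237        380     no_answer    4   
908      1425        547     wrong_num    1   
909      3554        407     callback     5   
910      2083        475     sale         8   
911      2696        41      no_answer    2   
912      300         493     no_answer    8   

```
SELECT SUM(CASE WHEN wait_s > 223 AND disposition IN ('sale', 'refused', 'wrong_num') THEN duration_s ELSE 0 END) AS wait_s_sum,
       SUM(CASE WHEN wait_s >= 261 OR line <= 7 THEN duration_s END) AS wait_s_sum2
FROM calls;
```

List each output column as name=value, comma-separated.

[wait_s_sum: wait_s > 223 AND disposition IN ('sale', 'refused', 'wrong_num')]
call_id=900: ✓ → 953
call_id=901: ✗
call_id=902: ✗
call_id=903: ✗
call_id=904: ✓ → 2673
call_id=905: ✓ → 767
call_id=906: ✗
call_id=907: ✗
call_id=908: ✓ → 1425
call_id=909: ✗
call_id=910: ✓ → 2083
call_id=911: ✗
call_id=912: ✗
wait_s_sum = 953 + 2673 + 767 + 1425 + 2083 = 7901
—
[wait_s_sum2: wait_s >= 261 OR line <= 7]
call_id=900: ✓ → 953
call_id=901: ✓ → 1745
call_id=902: ✓ → 438
call_id=903: ✓ → 2077
call_id=904: ✓ → 2673
call_id=905: ✓ → 767
call_id=906: ✓ → 2932
call_id=907: ✓ → 3237
call_id=908: ✓ → 1425
call_id=909: ✓ → 3554
call_id=910: ✓ → 2083
call_id=911: ✓ → 2696
call_id=912: ✓ → 300
wait_s_sum2 = 953 + 1745 + 438 + 2077 + 2673 + 767 + 2932 + 3237 + 1425 + 3554 + 2083 + 2696 + 300 = 24880

wait_s_sum=7901, wait_s_sum2=24880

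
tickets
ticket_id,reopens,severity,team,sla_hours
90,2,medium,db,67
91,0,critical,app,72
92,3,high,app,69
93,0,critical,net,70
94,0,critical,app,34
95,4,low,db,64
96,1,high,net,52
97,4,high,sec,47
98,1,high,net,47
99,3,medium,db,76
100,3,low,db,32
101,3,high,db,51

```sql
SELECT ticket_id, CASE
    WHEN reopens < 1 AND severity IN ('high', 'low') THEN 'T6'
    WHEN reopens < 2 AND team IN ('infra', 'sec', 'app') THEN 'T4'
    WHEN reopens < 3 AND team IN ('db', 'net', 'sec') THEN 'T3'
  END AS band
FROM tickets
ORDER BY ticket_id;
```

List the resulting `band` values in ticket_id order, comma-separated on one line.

T3, T4, NULL, T3, T4, NULL, T3, NULL, T3, NULL, NULL, NULL

ticket_id=90: reopens < 3 AND team IN ('db', 'net', 'sec') → T3
ticket_id=91: reopens < 2 AND team IN ('infra', 'sec', 'app') → T4
ticket_id=92: (no match → NULL) → NULL
ticket_id=93: reopens < 3 AND team IN ('db', 'net', 'sec') → T3
ticket_id=94: reopens < 2 AND team IN ('infra', 'sec', 'app') → T4
ticket_id=95: (no match → NULL) → NULL
ticket_id=96: reopens < 3 AND team IN ('db', 'net', 'sec') → T3
ticket_id=97: (no match → NULL) → NULL
ticket_id=98: reopens < 3 AND team IN ('db', 'net', 'sec') → T3
ticket_id=99: (no match → NULL) → NULL
ticket_id=100: (no match → NULL) → NULL
ticket_id=101: (no match → NULL) → NULL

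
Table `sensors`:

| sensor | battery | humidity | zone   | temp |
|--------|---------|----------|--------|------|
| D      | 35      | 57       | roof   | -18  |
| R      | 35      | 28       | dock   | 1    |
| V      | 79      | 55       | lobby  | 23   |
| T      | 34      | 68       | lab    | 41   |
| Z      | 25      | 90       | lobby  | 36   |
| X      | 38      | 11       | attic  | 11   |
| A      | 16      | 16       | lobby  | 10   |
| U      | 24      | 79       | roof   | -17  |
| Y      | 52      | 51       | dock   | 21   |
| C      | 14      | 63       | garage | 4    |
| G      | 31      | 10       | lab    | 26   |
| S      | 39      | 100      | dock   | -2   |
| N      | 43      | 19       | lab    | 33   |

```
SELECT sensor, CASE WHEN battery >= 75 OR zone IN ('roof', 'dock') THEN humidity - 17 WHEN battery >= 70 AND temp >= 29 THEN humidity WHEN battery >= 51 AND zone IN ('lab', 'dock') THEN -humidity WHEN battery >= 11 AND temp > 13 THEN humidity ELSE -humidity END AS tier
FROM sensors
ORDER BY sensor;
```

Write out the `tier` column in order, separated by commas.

sensor=A: ELSE → -16
sensor=C: ELSE → -63
sensor=D: battery >= 75 OR zone IN ('roof', 'dock') → 40
sensor=G: battery >= 11 AND temp > 13 → 10
sensor=N: battery >= 11 AND temp > 13 → 19
sensor=R: battery >= 75 OR zone IN ('roof', 'dock') → 11
sensor=S: battery >= 75 OR zone IN ('roof', 'dock') → 83
sensor=T: battery >= 11 AND temp > 13 → 68
sensor=U: battery >= 75 OR zone IN ('roof', 'dock') → 62
sensor=V: battery >= 75 OR zone IN ('roof', 'dock') → 38
sensor=X: ELSE → -11
sensor=Y: battery >= 75 OR zone IN ('roof', 'dock') → 34
sensor=Z: battery >= 11 AND temp > 13 → 90

-16, -63, 40, 10, 19, 11, 83, 68, 62, 38, -11, 34, 90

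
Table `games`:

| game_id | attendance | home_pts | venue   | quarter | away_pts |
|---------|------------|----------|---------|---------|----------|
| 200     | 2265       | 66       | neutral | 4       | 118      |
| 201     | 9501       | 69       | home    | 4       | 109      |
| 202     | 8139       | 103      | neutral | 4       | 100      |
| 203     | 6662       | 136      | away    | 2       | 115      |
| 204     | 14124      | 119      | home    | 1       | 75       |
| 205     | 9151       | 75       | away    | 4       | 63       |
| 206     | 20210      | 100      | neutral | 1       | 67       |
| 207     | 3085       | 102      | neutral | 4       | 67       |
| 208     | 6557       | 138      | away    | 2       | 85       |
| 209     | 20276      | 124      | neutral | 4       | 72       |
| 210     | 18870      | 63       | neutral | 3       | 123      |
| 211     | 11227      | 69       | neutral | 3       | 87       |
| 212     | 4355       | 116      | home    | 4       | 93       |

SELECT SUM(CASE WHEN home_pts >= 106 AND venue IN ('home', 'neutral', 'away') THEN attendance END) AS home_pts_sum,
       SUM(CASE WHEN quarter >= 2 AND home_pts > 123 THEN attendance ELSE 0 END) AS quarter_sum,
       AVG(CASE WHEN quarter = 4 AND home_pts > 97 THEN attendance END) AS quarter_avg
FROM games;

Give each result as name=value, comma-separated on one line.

[home_pts_sum: home_pts >= 106 AND venue IN ('home', 'neutral', 'away')]
game_id=200: ✗
game_id=201: ✗
game_id=202: ✗
game_id=203: ✓ → 6662
game_id=204: ✓ → 14124
game_id=205: ✗
game_id=206: ✗
game_id=207: ✗
game_id=208: ✓ → 6557
game_id=209: ✓ → 20276
game_id=210: ✗
game_id=211: ✗
game_id=212: ✓ → 4355
home_pts_sum = 6662 + 14124 + 6557 + 20276 + 4355 = 51974
—
[quarter_sum: quarter >= 2 AND home_pts > 123]
game_id=200: ✗
game_id=201: ✗
game_id=202: ✗
game_id=203: ✓ → 6662
game_id=204: ✗
game_id=205: ✗
game_id=206: ✗
game_id=207: ✗
game_id=208: ✓ → 6557
game_id=209: ✓ → 20276
game_id=210: ✗
game_id=211: ✗
game_id=212: ✗
quarter_sum = 6662 + 6557 + 20276 = 33495
—
[quarter_avg: quarter = 4 AND home_pts > 97]
game_id=200: ✗
game_id=201: ✗
game_id=202: ✓ → 8139
game_id=203: ✗
game_id=204: ✗
game_id=205: ✗
game_id=206: ✗
game_id=207: ✓ → 3085
game_id=208: ✗
game_id=209: ✓ → 20276
game_id=210: ✗
game_id=211: ✗
game_id=212: ✓ → 4355
quarter_avg = (8139 + 3085 + 20276 + 4355) / 4 = 8963.75

home_pts_sum=51974, quarter_sum=33495, quarter_avg=8963.75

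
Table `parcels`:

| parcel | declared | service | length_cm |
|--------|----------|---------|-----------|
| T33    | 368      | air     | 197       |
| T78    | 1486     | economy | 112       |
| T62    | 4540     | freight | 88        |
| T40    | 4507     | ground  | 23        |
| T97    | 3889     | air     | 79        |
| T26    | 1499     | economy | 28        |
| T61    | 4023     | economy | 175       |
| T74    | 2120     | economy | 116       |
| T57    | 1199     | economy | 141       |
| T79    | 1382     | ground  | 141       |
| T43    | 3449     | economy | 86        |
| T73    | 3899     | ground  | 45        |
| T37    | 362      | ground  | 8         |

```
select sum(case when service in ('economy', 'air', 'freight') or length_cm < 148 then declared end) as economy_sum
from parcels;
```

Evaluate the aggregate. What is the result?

32723

parcel=T33: ✓ → 368
parcel=T78: ✓ → 1486
parcel=T62: ✓ → 4540
parcel=T40: ✓ → 4507
parcel=T97: ✓ → 3889
parcel=T26: ✓ → 1499
parcel=T61: ✓ → 4023
parcel=T74: ✓ → 2120
parcel=T57: ✓ → 1199
parcel=T79: ✓ → 1382
parcel=T43: ✓ → 3449
parcel=T73: ✓ → 3899
parcel=T37: ✓ → 362
economy_sum = 368 + 1486 + 4540 + 4507 + 3889 + 1499 + 4023 + 2120 + 1199 + 1382 + 3449 + 3899 + 362 = 32723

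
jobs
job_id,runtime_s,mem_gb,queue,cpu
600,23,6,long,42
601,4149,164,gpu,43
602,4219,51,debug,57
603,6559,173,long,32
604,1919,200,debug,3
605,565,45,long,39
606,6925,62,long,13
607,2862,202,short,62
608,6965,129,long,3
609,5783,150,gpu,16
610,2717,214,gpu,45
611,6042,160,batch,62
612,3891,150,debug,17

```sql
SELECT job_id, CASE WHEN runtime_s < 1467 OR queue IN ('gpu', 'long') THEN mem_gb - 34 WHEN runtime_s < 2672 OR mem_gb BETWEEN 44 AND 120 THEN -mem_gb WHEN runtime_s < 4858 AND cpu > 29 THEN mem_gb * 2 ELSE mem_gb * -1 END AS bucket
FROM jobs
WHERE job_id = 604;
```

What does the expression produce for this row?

-200

job_id = 604: runtime_s=1919, mem_gb=200, queue=debug, cpu=3.
runtime_s < 1467 OR queue IN ('gpu', 'long') → false
runtime_s < 2672 OR mem_gb BETWEEN 44 AND 120 → true → -200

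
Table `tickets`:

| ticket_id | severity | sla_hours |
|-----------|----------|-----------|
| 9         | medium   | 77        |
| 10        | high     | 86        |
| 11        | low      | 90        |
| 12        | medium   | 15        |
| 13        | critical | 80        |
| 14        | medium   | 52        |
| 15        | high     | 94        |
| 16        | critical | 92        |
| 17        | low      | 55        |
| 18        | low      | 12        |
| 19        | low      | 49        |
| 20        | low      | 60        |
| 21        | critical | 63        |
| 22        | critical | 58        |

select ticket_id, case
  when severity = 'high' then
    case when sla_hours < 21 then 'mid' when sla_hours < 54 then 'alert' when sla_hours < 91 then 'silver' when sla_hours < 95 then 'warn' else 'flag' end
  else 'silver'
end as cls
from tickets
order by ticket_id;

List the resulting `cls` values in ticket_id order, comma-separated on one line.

ticket_id=9: severity='medium' → outer ELSE → silver
ticket_id=10: severity='high' → inner[sla_hours < 91] → silver
ticket_id=11: severity='low' → outer ELSE → silver
ticket_id=12: severity='medium' → outer ELSE → silver
ticket_id=13: severity='critical' → outer ELSE → silver
ticket_id=14: severity='medium' → outer ELSE → silver
ticket_id=15: severity='high' → inner[sla_hours < 95] → warn
ticket_id=16: severity='critical' → outer ELSE → silver
ticket_id=17: severity='low' → outer ELSE → silver
ticket_id=18: severity='low' → outer ELSE → silver
ticket_id=19: severity='low' → outer ELSE → silver
ticket_id=20: severity='low' → outer ELSE → silver
ticket_id=21: severity='critical' → outer ELSE → silver
ticket_id=22: severity='critical' → outer ELSE → silver

silver, silver, silver, silver, silver, silver, warn, silver, silver, silver, silver, silver, silver, silver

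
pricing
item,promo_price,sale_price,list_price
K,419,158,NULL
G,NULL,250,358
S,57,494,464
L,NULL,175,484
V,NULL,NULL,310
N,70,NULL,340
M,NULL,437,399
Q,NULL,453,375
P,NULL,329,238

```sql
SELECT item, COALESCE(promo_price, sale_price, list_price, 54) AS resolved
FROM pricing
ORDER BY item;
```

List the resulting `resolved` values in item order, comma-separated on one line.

250, 419, 175, 437, 70, 329, 453, 57, 310

item=G: promo_price=NULL, sale_price=250 → 250
item=K: promo_price=419 → 419
item=L: promo_price=NULL, sale_price=175 → 175
item=M: promo_price=NULL, sale_price=437 → 437
item=N: promo_price=70 → 70
item=P: promo_price=NULL, sale_price=329 → 329
item=Q: promo_price=NULL, sale_price=453 → 453
item=S: promo_price=57 → 57
item=V: promo_price=NULL, sale_price=NULL, list_price=310 → 310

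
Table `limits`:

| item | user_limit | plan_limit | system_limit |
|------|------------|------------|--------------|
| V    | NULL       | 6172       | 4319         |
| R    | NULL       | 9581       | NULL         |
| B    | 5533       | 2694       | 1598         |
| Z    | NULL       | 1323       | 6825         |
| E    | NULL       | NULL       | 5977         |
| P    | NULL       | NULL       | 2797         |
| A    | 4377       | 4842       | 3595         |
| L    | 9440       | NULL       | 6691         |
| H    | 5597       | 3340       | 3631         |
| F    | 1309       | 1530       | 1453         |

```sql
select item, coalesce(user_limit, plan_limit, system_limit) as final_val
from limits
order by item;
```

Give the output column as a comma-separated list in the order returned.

4377, 5533, 5977, 1309, 5597, 9440, 2797, 9581, 6172, 1323

item=A: user_limit=4377 → 4377
item=B: user_limit=5533 → 5533
item=E: user_limit=NULL, plan_limit=NULL, system_limit=5977 → 5977
item=F: user_limit=1309 → 1309
item=H: user_limit=5597 → 5597
item=L: user_limit=9440 → 9440
item=P: user_limit=NULL, plan_limit=NULL, system_limit=2797 → 2797
item=R: user_limit=NULL, plan_limit=9581 → 9581
item=V: user_limit=NULL, plan_limit=6172 → 6172
item=Z: user_limit=NULL, plan_limit=1323 → 1323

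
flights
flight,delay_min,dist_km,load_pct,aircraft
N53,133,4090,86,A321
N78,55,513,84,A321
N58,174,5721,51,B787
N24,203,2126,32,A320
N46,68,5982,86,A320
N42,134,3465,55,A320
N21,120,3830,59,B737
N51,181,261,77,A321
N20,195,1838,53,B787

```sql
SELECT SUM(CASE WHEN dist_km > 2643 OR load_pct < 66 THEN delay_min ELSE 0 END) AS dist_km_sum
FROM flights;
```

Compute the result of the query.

flight=N53: ✓ → 133
flight=N78: ✗
flight=N58: ✓ → 174
flight=N24: ✓ → 203
flight=N46: ✓ → 68
flight=N42: ✓ → 134
flight=N21: ✓ → 120
flight=N51: ✗
flight=N20: ✓ → 195
dist_km_sum = 133 + 174 + 203 + 68 + 134 + 120 + 195 = 1027

1027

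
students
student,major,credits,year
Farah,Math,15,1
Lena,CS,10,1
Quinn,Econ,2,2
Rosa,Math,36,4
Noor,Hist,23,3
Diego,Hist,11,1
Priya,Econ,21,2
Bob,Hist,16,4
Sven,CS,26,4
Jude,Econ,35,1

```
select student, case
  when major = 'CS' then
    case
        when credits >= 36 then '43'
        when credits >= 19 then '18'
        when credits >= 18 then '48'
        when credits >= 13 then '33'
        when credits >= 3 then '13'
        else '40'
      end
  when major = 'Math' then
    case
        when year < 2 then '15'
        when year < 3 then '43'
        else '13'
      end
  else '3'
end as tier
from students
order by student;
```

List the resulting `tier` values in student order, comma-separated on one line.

3, 3, 15, 3, 13, 3, 3, 3, 13, 18

student=Bob: major='Hist' → outer ELSE → 3
student=Diego: major='Hist' → outer ELSE → 3
student=Farah: major='Math' → inner[year < 2] → 15
student=Jude: major='Econ' → outer ELSE → 3
student=Lena: major='CS' → inner[credits >= 3] → 13
student=Noor: major='Hist' → outer ELSE → 3
student=Priya: major='Econ' → outer ELSE → 3
student=Quinn: major='Econ' → outer ELSE → 3
student=Rosa: major='Math' → inner[ELSE] → 13
student=Sven: major='CS' → inner[credits >= 19] → 18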